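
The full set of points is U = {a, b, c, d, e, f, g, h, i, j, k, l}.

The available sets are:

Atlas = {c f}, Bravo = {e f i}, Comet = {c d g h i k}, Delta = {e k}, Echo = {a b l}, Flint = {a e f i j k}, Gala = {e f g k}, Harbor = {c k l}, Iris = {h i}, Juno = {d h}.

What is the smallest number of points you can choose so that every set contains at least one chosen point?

4

Take T = {c, e, h, l}. Each listed set contains at least one of these, so T is a hitting set of size 4.
The sets Atlas, Delta, Echo, Iris are pairwise disjoint, so any hitting set needs a separate point for each — at least 4. Hence 4 is optimal.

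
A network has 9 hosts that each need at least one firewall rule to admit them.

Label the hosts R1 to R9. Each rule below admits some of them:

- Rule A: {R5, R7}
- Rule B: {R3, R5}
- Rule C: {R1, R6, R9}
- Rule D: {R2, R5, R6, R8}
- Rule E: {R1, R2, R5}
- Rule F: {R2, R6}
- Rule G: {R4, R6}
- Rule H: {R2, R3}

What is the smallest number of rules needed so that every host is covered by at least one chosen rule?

A and C and D and G and H together: A ∪ C ∪ D ∪ G ∪ H = {R1, R2, R3, R4, R5, R6, R7, R8, R9} — every host is covered.
No 4 of the 8 rules cover everything (all 70 combinations miss at least one host), so 5 is optimal.

5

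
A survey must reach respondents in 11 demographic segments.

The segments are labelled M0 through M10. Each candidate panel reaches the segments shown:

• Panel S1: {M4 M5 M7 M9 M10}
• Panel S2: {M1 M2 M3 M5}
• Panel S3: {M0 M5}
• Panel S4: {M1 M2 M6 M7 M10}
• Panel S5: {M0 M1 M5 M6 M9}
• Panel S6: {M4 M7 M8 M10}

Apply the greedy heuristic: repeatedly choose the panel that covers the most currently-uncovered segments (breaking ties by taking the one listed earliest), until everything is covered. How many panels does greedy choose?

4

Greedy: pick S1 (covers 5 new) → pick S2 (covers 3 new) → pick S5 (covers 2 new) → pick S6 (covers 1 new). Total picks: 4.
(The true minimum cover uses only 3 panels, so greedy is not optimal here.)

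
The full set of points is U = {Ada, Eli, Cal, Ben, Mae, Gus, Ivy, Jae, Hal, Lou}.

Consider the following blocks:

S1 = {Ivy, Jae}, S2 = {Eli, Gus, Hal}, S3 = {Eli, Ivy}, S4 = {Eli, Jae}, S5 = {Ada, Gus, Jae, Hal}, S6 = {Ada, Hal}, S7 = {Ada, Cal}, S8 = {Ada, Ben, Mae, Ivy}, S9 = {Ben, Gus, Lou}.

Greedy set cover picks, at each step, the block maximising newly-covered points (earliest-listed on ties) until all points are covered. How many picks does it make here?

5

Greedy: pick S5 (covers 4 new) → pick S8 (covers 3 new) → pick S2 (covers 1 new) → pick S7 (covers 1 new) → pick S9 (covers 1 new). Total picks: 5.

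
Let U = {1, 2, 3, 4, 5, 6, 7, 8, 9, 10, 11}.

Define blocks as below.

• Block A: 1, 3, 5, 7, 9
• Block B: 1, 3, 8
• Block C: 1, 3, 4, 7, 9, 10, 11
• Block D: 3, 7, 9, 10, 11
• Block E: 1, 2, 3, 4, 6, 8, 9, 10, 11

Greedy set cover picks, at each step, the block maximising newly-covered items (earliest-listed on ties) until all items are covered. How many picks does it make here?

Greedy: pick E (covers 9 new) → pick A (covers 2 new). Total picks: 2.

2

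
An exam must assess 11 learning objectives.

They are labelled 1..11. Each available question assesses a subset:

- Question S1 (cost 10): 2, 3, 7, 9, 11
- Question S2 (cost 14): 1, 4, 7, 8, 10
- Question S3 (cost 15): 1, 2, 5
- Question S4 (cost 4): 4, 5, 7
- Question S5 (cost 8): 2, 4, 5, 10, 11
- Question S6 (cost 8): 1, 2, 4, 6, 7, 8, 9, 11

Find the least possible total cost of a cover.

26

S1, S5, S6 together cover every objective (S1 ∪ S5 ∪ S6 = {1, 2, 3, 4, 5, 6, 7, 8, 9, 10, 11}); total cost 10 + 8 + 8 = 26.
The greedy pick S6, S4, S5, S1 costs 30; no covering selection beats 26.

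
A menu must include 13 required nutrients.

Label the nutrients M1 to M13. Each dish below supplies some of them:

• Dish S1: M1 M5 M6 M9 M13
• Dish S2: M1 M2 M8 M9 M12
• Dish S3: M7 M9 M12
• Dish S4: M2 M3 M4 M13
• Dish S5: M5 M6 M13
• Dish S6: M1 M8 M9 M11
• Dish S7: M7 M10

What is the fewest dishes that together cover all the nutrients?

S1 and S3 and S4 and S6 and S7 together: S1 ∪ S3 ∪ S4 ∪ S6 ∪ S7 = {M1, M2, M3, M4, M5, M6, M7, M8, M9, M10, M11, M12, M13} — every nutrient is covered.
No 4 of the 7 dishes cover everything (all 35 combinations miss at least one nutrient), so 5 is optimal.

5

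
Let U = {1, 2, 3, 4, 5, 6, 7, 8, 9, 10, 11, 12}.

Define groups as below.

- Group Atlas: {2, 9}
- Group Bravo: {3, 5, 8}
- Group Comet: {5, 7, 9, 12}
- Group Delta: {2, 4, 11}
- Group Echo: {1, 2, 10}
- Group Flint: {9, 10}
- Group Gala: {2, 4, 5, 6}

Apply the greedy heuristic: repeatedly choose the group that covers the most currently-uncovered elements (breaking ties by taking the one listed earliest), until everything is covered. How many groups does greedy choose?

Greedy: pick Comet (covers 4 new) → pick Delta (covers 3 new) → pick Bravo (covers 2 new) → pick Echo (covers 2 new) → pick Gala (covers 1 new). Total picks: 5.

5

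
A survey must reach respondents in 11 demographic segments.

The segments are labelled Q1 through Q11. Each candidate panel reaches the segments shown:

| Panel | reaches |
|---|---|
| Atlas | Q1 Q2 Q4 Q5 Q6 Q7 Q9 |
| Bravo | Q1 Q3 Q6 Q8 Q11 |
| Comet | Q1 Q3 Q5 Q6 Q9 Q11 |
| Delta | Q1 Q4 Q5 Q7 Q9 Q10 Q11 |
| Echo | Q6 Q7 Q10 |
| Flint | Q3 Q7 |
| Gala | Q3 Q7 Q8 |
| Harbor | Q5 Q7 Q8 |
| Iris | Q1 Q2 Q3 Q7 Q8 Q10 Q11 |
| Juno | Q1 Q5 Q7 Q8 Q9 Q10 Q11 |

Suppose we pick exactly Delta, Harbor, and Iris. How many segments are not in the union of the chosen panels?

1

Union of Delta, Harbor, Iris = {Q1, Q2, Q3, Q4, Q5, Q7, Q8, Q9, Q10, Q11}.
Not covered: Q6 — 1 segment.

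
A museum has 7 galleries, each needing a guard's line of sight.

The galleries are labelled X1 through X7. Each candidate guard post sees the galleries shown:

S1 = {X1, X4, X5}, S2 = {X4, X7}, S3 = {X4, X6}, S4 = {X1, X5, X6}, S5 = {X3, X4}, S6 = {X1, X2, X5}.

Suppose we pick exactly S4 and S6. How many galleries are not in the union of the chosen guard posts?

Union of S4, S6 = {X1, X2, X5, X6}.
Not covered: X3, X4, X7 — 3 galleries.

3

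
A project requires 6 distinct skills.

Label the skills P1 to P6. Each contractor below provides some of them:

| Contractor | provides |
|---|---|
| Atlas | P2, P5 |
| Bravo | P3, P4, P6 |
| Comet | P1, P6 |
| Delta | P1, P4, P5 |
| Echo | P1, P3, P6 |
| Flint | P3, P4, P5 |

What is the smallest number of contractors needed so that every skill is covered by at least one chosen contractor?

Atlas and Echo and Flint together: Atlas ∪ Echo ∪ Flint = {P1, P2, P3, P4, P5, P6} — every skill is covered.
Only Atlas contains P2, so Atlas is forced; the remaining 4 skills need at least 2 more contractors (each remaining contractor adds at most 3) — so at least 3 contractors are needed, and 3 is optimal.

3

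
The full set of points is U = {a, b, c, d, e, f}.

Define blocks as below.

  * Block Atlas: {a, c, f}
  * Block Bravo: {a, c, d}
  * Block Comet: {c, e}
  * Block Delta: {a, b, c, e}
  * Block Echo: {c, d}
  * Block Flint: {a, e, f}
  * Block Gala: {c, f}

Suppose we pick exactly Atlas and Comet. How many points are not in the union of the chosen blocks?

2

Union of Atlas, Comet = {a, c, e, f}.
Not covered: b, d — 2 points.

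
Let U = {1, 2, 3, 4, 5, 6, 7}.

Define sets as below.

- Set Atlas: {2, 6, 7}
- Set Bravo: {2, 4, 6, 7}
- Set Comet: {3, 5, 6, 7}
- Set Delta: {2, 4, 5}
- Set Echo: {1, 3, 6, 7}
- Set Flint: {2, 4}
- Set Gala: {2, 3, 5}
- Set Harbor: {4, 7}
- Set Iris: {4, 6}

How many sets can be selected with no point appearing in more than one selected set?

2

Comet, Flint are pairwise disjoint (Comet={3,5,6,7}; Flint={2,4}).
Every remaining set overlaps one of these, and no 3 of the listed sets are pairwise disjoint, so 2 is the maximum.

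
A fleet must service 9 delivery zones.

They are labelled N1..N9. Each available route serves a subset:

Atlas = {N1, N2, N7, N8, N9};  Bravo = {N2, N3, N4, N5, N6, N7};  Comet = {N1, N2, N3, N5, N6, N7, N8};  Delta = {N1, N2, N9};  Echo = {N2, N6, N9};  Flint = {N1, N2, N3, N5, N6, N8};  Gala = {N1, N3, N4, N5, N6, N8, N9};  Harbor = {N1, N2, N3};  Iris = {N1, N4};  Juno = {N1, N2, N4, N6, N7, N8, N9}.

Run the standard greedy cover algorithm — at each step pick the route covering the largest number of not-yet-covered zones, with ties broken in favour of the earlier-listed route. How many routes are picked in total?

2

Greedy: pick Comet (covers 7 new) → pick Gala (covers 2 new). Total picks: 2.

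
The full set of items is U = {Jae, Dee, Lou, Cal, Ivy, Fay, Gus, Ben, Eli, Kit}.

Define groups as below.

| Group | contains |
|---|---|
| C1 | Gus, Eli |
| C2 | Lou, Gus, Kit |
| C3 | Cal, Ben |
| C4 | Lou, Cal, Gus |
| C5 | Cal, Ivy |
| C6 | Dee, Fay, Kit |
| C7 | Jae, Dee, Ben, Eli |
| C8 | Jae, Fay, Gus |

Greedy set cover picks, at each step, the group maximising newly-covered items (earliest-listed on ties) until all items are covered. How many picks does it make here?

Greedy: pick C7 (covers 4 new) → pick C2 (covers 3 new) → pick C5 (covers 2 new) → pick C6 (covers 1 new). Total picks: 4.

4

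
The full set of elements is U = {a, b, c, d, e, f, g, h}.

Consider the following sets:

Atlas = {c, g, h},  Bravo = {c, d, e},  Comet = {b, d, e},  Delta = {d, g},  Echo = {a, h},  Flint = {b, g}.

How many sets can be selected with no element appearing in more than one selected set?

Bravo, Echo, Flint are pairwise disjoint (Bravo={c,d,e}; Echo={a,h}; Flint={b,g}).
Every remaining set overlaps one of these, and no 4 of the listed sets are pairwise disjoint, so 3 is the maximum.

3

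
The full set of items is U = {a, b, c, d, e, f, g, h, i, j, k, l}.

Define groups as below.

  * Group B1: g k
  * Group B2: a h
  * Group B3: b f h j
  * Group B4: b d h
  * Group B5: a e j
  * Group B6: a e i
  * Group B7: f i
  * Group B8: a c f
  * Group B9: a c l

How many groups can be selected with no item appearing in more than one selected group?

4

B1, B4, B5, B7 are pairwise disjoint (B1={g,k}; B4={b,d,h}; B5={a,e,j}; B7={f,i}).
Every remaining group overlaps one of these, and no 5 of the listed groups are pairwise disjoint, so 4 is the maximum.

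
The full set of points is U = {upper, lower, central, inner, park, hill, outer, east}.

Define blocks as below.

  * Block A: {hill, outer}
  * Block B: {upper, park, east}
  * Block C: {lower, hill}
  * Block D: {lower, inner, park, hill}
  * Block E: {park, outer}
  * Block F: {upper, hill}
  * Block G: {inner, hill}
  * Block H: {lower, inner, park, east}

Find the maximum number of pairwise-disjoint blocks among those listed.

2

F, H are pairwise disjoint (F={upper,hill}; H={lower,inner,park,east}).
Every remaining block overlaps one of these, and no 3 of the listed blocks are pairwise disjoint, so 2 is the maximum.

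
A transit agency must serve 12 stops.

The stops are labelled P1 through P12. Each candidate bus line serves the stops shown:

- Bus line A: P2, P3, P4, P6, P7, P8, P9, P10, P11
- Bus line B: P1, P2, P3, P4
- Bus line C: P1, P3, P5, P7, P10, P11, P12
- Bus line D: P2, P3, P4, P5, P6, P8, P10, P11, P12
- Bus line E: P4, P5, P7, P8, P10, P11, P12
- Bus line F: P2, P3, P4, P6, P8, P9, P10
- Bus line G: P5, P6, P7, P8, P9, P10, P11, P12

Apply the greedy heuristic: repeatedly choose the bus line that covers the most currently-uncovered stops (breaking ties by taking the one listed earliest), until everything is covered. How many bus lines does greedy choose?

2

Greedy: pick A (covers 9 new) → pick C (covers 3 new). Total picks: 2.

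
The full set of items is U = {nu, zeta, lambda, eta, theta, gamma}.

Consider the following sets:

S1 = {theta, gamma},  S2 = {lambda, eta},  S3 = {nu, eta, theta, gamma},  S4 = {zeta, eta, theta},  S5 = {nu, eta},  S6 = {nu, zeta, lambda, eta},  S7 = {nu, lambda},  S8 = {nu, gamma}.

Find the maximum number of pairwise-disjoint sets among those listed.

S4, S7 are pairwise disjoint (S4={zeta,eta,theta}; S7={nu,lambda}).
Every remaining set overlaps one of these, and no 3 of the listed sets are pairwise disjoint, so 2 is the maximum.

2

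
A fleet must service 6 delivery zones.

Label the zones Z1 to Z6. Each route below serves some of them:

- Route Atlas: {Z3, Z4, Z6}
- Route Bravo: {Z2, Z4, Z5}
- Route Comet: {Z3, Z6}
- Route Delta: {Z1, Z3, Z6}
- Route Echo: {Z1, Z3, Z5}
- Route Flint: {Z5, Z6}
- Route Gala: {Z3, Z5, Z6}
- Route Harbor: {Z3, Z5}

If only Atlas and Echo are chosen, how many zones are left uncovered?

Union of Atlas, Echo = {Z1, Z3, Z4, Z5, Z6}.
Not covered: Z2 — 1 zone.

1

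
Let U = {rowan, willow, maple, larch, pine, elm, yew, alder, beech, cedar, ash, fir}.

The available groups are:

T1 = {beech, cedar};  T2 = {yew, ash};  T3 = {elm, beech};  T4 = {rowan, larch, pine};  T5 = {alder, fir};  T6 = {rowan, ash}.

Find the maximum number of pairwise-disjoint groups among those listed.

4

T1, T2, T4, T5 are pairwise disjoint (T1={beech,cedar}; T2={yew,ash}; T4={rowan,larch,pine}; T5={alder,fir}).
Every remaining group overlaps one of these, and no 5 of the listed groups are pairwise disjoint, so 4 is the maximum.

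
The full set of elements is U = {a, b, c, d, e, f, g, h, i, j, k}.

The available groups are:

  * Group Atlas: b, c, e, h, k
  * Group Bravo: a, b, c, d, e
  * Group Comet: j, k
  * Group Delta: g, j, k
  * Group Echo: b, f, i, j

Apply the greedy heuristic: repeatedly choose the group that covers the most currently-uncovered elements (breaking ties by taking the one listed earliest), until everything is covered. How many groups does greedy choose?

4

Greedy: pick Atlas (covers 5 new) → pick Echo (covers 3 new) → pick Bravo (covers 2 new) → pick Delta (covers 1 new). Total picks: 4.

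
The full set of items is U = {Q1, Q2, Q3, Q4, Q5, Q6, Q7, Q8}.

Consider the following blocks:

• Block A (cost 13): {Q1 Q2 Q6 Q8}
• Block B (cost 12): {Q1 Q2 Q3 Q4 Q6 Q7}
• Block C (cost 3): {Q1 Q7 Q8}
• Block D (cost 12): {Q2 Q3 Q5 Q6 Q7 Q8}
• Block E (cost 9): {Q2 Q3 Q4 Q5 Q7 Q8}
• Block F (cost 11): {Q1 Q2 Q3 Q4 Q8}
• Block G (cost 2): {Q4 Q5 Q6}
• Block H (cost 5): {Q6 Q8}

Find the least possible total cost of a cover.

C, E, G together cover every item (C ∪ E ∪ G = {Q1, Q2, Q3, Q4, Q5, Q6, Q7, Q8}); total cost 3 + 9 + 2 = 14.
No covering selection has total cost below 14.

14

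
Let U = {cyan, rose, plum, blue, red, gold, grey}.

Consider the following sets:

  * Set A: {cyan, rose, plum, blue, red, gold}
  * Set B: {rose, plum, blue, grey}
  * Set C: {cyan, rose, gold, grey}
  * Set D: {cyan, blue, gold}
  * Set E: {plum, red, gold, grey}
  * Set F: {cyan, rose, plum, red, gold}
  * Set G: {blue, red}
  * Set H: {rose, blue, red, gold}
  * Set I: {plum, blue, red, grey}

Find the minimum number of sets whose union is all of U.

2

A and B cover everything between them: the union {cyan, rose, plum, blue, red, gold, grey} is all of U.
No single set has all 7 points (the largest, A, has 6), so 2 is optimal.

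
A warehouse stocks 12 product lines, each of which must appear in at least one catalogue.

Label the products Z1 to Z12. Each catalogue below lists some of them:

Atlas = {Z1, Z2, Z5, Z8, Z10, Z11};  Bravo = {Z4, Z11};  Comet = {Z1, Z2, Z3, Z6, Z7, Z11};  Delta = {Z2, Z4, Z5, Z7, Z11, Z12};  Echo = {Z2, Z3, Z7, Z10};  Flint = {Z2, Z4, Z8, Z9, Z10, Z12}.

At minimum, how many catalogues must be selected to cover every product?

Take {Atlas, Comet, Flint}. Their union is {Z1, Z2, Z3, Z4, Z5, Z6, Z7, Z8, Z9, Z10, Z11, Z12}, which is all 12 products.
Only Comet contains Z6, so Comet is forced; the remaining 6 products need at least 2 more catalogues (each remaining catalogue adds at most 5) — so at least 3 catalogues are needed, and 3 is optimal.

3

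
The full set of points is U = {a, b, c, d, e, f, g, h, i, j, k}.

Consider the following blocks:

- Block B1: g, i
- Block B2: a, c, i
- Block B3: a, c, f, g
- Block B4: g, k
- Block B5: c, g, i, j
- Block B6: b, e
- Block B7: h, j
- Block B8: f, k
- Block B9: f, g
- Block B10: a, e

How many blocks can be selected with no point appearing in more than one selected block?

4

B2, B6, B7, B8 are pairwise disjoint (B2={a,c,i}; B6={b,e}; B7={h,j}; B8={f,k}).
Every remaining block overlaps one of these, and no 5 of the listed blocks are pairwise disjoint, so 4 is the maximum.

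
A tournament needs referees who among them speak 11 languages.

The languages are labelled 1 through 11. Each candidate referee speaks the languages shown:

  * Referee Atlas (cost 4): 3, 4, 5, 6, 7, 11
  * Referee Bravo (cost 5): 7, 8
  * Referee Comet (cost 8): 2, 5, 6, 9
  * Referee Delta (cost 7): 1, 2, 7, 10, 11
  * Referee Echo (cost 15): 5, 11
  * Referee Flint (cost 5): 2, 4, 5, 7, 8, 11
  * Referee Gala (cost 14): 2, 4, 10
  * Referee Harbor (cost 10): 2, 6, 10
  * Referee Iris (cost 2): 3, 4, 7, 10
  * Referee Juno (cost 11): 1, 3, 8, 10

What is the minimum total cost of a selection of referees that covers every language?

22

Comet, Delta, Flint, Iris together cover every language (Comet ∪ Delta ∪ Flint ∪ Iris = {1, 2, 3, 4, 5, 6, 7, 8, 9, 10, 11}); total cost 8 + 7 + 5 + 2 = 22.
The greedy pick Iris, Flint, Atlas, Delta, Comet costs 26; no covering selection beats 22.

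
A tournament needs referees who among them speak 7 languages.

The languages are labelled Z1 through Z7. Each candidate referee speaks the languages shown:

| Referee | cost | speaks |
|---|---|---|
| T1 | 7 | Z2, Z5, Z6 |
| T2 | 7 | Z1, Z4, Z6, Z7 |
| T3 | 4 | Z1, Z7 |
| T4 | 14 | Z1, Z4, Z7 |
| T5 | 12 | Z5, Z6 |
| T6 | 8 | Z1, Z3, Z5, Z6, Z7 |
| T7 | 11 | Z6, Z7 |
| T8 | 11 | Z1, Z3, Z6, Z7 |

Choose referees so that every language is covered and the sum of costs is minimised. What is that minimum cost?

22

T1, T2, T6 together cover every language (T1 ∪ T2 ∪ T6 = {Z1, Z2, Z3, Z4, Z5, Z6, Z7}); total cost 7 + 7 + 8 = 22.
No covering selection has total cost below 22.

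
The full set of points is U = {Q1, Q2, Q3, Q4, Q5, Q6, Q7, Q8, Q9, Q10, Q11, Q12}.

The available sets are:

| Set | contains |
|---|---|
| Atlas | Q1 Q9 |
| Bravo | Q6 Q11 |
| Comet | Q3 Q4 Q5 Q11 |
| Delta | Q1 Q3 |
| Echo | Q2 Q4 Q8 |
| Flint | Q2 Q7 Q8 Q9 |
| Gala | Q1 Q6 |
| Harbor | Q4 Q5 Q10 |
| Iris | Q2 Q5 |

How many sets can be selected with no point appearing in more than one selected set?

4

Bravo, Delta, Flint, Harbor are pairwise disjoint (Bravo={Q6,Q11}; Delta={Q1,Q3}; Flint={Q2,Q7,Q8,Q9}; Harbor={Q4,Q5,Q10}).
Every remaining set overlaps one of these, and no 5 of the listed sets are pairwise disjoint, so 4 is the maximum.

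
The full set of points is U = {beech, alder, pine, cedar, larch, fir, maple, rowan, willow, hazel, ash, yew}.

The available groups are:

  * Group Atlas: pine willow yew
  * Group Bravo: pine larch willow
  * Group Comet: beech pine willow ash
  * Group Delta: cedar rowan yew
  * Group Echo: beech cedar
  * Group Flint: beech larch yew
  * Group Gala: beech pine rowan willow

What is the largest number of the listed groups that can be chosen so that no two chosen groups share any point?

Bravo, Echo are pairwise disjoint (Bravo={pine,larch,willow}; Echo={beech,cedar}).
Every remaining group overlaps one of these, and no 3 of the listed groups are pairwise disjoint, so 2 is the maximum.

2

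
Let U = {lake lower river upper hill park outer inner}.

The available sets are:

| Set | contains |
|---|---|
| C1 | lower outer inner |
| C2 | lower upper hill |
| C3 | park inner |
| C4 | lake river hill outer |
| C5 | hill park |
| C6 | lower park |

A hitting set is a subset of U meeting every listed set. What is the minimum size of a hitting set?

3

The 3 points {lower, park, outer} hit every set.
No choice of 2 points meets every set, so 3 is the minimum.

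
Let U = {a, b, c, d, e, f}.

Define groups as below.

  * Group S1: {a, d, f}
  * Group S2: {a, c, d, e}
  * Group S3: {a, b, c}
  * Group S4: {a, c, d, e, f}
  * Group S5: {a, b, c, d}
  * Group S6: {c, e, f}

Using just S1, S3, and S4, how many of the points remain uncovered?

0

Union of S1, S3, S4 = {a, b, c, d, e, f} — that's every point, so 0 are uncovered.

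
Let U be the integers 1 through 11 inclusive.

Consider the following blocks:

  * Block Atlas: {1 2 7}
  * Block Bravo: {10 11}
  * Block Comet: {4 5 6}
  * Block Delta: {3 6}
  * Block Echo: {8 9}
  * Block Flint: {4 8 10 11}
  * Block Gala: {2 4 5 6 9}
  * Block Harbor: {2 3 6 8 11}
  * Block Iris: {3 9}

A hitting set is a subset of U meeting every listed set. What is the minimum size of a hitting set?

The 4 points {1, 6, 9, 10} hit every block.
The blocks Atlas, Bravo, Comet, Echo are pairwise disjoint, so any hitting set needs a separate point for each — at least 4. Hence 4 is optimal.

4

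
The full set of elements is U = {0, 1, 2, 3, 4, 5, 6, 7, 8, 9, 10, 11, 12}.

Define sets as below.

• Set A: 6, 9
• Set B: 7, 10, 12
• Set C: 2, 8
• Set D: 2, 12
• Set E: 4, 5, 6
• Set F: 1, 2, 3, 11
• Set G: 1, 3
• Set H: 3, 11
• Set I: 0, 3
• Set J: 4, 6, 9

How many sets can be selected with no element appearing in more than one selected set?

4

A, B, C, G are pairwise disjoint (A={6,9}; B={7,10,12}; C={2,8}; G={1,3}).
Every remaining set overlaps one of these, and no 5 of the listed sets are pairwise disjoint, so 4 is the maximum.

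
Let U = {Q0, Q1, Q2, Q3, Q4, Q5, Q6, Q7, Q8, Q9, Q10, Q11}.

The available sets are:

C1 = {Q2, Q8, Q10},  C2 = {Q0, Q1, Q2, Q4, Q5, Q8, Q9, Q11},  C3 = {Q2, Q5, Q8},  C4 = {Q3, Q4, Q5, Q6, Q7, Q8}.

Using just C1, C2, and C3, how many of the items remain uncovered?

Union of C1, C2, C3 = {Q0, Q1, Q2, Q4, Q5, Q8, Q9, Q10, Q11}.
Not covered: Q3, Q6, Q7 — 3 items.

3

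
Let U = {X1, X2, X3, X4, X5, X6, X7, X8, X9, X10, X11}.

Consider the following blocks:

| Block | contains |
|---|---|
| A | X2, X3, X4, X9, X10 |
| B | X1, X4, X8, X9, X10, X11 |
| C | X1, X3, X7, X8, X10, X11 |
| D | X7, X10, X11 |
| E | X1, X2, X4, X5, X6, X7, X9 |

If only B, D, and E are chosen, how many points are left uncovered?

1

Union of B, D, E = {X1, X2, X4, X5, X6, X7, X8, X9, X10, X11}.
Not covered: X3 — 1 point.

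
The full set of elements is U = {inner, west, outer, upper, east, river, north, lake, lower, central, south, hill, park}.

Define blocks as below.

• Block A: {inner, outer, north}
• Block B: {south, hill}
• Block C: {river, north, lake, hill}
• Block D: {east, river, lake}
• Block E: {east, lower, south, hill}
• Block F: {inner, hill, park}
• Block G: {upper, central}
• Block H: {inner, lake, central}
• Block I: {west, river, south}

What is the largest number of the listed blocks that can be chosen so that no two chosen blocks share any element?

4

A, B, D, G are pairwise disjoint (A={inner,outer,north}; B={south,hill}; D={east,river,lake}; G={upper,central}).
Every remaining block overlaps one of these, and no 5 of the listed blocks are pairwise disjoint, so 4 is the maximum.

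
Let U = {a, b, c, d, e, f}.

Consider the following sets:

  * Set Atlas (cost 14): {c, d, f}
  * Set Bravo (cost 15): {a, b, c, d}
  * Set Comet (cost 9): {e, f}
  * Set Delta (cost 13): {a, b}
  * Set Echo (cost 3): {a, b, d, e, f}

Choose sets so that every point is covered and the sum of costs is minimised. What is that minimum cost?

17

Atlas, Echo together cover every point (Atlas ∪ Echo = {a, b, c, d, e, f}); total cost 14 + 3 = 17.
No covering selection has total cost below 17.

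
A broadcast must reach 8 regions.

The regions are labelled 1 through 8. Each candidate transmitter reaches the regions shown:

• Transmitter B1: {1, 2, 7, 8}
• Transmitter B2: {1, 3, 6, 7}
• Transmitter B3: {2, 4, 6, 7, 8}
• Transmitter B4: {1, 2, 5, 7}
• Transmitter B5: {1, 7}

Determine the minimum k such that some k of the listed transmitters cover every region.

B2 and B3 and B4 together: B2 ∪ B3 ∪ B4 = {1, 2, 3, 4, 5, 6, 7, 8} — every region is covered.
Only B2 contains 3, so B2 is forced; the remaining 4 regions need at least 2 more transmitters (each remaining transmitter adds at most 3) — so at least 3 transmitters are needed, and 3 is optimal.

3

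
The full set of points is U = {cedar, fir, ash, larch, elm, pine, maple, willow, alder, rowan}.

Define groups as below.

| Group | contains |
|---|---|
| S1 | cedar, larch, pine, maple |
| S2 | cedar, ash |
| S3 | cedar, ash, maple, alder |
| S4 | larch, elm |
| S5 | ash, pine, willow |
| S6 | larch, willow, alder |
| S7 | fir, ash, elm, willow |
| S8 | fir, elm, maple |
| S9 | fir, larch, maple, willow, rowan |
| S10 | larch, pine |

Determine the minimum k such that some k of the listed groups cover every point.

4

S1, S3, S7, and S9 cover everything between them: the union {cedar, fir, ash, larch, elm, pine, maple, willow, alder, rowan} is all of U.
No 3 of the 10 groups cover everything (all 120 combinations miss at least one point), so 4 is optimal.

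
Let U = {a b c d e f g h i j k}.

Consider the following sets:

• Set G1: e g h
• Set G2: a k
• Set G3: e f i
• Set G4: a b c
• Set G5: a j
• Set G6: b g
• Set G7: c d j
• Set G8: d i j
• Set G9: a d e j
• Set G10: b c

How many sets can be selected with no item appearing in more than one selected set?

G2, G3, G6, G7 are pairwise disjoint (G2={a,k}; G3={e,f,i}; G6={b,g}; G7={c,d,j}).
Every remaining set overlaps one of these, and no 5 of the listed sets are pairwise disjoint, so 4 is the maximum.

4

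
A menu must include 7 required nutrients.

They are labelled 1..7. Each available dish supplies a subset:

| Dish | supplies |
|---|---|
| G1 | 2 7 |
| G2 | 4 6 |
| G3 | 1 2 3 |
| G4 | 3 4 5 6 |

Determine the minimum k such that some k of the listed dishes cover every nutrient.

3

Take {G1, G3, G4}. Their union is {1, 2, 3, 4, 5, 6, 7}, which is all 7 nutrients.
Only G3 contains 1, so G3 is forced; the remaining 4 nutrients need at least 2 more dishes (each remaining dish adds at most 3) — so at least 3 dishes are needed, and 3 is optimal.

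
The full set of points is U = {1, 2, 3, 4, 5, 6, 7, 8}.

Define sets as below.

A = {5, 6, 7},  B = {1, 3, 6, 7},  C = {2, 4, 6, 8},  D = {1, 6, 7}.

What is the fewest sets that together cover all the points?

3

A and B and C together: A ∪ B ∪ C = {1, 2, 3, 4, 5, 6, 7, 8} — every point is covered.
Only C contains 2, so C is forced; the remaining 4 points need at least 2 more sets (each remaining set adds at most 3) — so at least 3 sets are needed, and 3 is optimal.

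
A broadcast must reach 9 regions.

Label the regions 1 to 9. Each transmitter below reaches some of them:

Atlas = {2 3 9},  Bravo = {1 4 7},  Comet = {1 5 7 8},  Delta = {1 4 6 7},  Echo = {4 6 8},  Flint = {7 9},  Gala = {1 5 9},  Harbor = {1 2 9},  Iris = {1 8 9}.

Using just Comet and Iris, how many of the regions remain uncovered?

4

Union of Comet, Iris = {1, 5, 7, 8, 9}.
Not covered: 2, 3, 4, 6 — 4 regions.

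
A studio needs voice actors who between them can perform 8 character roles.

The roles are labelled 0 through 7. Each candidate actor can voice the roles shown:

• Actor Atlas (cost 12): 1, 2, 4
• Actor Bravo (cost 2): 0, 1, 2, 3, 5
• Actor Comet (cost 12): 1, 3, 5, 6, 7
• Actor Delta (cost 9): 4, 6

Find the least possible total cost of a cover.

23

Bravo, Comet, Delta together cover every role (Bravo ∪ Comet ∪ Delta = {0, 1, 2, 3, 4, 5, 6, 7}); total cost 2 + 12 + 9 = 23.
No covering selection has total cost below 23.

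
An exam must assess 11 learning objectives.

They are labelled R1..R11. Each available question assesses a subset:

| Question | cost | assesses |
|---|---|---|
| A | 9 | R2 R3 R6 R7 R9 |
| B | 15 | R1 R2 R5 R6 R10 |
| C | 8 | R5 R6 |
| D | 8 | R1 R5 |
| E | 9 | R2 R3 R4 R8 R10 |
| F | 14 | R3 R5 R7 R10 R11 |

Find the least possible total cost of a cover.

40

A, D, E, F together cover every objective (A ∪ D ∪ E ∪ F = {R1, R2, R3, R4, R5, R6, R7, R8, R9, R10, R11}); total cost 9 + 8 + 9 + 14 = 40.
No covering selection has total cost below 40.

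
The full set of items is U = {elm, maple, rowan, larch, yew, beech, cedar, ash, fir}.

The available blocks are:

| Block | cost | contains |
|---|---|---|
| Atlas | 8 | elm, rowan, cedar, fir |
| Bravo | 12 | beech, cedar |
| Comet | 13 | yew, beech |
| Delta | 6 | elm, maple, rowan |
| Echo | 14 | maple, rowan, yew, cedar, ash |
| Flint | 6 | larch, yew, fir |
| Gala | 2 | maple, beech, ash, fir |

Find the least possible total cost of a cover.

16

Atlas, Flint, Gala together cover every item (Atlas ∪ Flint ∪ Gala = {elm, maple, rowan, larch, yew, beech, cedar, ash, fir}); total cost 8 + 6 + 2 = 16.
No covering selection has total cost below 16.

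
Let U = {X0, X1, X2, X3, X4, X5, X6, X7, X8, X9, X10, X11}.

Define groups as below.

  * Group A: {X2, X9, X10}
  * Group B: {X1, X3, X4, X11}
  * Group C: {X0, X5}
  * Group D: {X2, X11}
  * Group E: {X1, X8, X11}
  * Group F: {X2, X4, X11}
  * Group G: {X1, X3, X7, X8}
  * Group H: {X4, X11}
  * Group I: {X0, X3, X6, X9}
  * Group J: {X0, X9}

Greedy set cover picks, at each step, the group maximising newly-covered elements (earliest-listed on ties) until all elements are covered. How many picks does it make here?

Greedy: pick B (covers 4 new) → pick A (covers 3 new) → pick C (covers 2 new) → pick G (covers 2 new) → pick I (covers 1 new). Total picks: 5.

5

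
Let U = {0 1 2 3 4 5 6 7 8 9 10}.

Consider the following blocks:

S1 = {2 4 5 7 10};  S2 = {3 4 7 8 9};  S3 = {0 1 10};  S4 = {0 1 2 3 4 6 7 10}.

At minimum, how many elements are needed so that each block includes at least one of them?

H = {4, 10} meets every block (each contains at least one member of H), and |H| = 2.
The blocks S2, S3 are pairwise disjoint, so any hitting set needs a separate element for each — at least 2. Hence 2 is optimal.

2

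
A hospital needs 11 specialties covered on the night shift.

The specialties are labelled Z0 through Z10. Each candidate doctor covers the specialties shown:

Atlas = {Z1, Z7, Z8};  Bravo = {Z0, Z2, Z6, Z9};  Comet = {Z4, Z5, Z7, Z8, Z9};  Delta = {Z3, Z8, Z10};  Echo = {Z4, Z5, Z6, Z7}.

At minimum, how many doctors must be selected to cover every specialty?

4

Take {Atlas, Bravo, Comet, Delta}. Their union is {Z0, Z1, Z2, Z3, Z4, Z5, Z6, Z7, Z8, Z9, Z10}, which is all 11 specialties.
No 3 of the 5 doctors cover everything (all 10 combinations miss at least one specialty), so 4 is optimal.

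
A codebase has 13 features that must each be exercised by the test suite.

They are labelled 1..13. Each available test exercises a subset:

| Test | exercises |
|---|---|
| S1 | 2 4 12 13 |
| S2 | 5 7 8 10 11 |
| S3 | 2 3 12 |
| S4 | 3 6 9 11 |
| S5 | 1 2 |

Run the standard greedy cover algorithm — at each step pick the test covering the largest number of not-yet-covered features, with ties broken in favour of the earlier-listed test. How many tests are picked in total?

Greedy: pick S2 (covers 5 new) → pick S1 (covers 4 new) → pick S4 (covers 3 new) → pick S5 (covers 1 new). Total picks: 4.

4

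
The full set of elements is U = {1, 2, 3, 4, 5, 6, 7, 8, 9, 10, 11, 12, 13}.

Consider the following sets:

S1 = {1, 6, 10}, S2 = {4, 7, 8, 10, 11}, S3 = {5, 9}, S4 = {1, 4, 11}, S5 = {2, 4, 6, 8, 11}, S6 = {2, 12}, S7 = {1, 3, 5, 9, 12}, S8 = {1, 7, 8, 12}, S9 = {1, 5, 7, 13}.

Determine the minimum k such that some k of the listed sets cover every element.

4

S1, S5, S7, and S9 cover everything between them: the union {1, 2, 3, 4, 5, 6, 7, 8, 9, 10, 11, 12, 13} is all of U.
No 3 of the 9 sets cover everything (all 84 combinations miss at least one element), so 4 is optimal.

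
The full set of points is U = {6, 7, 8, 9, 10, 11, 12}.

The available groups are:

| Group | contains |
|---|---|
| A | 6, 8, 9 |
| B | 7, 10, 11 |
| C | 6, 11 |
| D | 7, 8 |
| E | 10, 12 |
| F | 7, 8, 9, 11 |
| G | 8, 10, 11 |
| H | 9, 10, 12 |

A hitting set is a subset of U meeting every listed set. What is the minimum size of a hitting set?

Take T = {8, 10, 11}. Each listed group contains at least one of these, so T is a hitting set of size 3.
The groups C, D, H are pairwise disjoint, so any hitting set needs a separate point for each — at least 3. Hence 3 is optimal.

3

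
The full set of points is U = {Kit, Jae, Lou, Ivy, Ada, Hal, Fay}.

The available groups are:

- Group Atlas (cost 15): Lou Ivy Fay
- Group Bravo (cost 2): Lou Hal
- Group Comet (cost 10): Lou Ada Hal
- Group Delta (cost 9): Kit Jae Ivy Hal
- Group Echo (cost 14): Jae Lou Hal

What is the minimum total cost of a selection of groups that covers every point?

Atlas, Comet, Delta together cover every point (Atlas ∪ Comet ∪ Delta = {Kit, Jae, Lou, Ivy, Ada, Hal, Fay}); total cost 15 + 10 + 9 = 34.
The greedy pick Bravo, Delta, Comet, Atlas costs 36; no covering selection beats 34.

34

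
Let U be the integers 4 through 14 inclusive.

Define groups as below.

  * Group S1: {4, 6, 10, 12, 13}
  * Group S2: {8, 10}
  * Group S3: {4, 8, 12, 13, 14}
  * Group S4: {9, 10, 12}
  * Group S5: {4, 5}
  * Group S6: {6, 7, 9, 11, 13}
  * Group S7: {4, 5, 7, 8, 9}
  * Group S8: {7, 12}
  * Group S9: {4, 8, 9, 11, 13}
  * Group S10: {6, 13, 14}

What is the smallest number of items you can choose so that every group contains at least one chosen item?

The 4 items {5, 8, 12, 13} hit every group.
The groups S2, S5, S8, S10 are pairwise disjoint, so any hitting set needs a separate item for each — at least 4. Hence 4 is optimal.

4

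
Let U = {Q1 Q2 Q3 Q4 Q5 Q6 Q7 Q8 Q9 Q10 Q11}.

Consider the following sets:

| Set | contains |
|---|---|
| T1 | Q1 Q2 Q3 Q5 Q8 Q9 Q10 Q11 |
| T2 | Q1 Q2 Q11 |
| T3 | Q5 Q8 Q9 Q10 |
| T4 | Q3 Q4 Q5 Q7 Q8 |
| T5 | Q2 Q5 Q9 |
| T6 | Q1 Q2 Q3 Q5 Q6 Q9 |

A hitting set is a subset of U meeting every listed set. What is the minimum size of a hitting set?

Take H = {Q2, Q8}. Each listed set contains at least one of these, so H is a hitting set of size 2.
The sets T2, T4 are pairwise disjoint, so any hitting set needs a separate point for each — at least 2. Hence 2 is optimal.

2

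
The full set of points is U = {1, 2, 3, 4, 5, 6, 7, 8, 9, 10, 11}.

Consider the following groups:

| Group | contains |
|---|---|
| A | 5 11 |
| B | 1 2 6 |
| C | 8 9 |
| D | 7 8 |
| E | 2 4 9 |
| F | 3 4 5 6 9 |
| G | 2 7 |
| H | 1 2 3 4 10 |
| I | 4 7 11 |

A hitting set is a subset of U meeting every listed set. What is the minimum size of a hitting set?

T = {2, 7, 9, 11} meets every group (each contains at least one member of T), and |T| = 4.
No choice of 3 points meets every group, so 4 is the minimum.

4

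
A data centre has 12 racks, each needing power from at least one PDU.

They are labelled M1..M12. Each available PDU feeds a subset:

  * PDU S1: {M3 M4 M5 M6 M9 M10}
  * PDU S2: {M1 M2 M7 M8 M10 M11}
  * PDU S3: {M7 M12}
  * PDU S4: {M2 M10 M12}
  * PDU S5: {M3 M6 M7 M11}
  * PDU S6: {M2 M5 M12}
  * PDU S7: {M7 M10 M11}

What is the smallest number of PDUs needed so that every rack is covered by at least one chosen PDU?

Take {S1, S2, S3}. Their union is {M1, M2, M3, M4, M5, M6, M7, M8, M9, M10, M11, M12}, which is all 12 racks.
Only S2 contains M1, so S2 is forced; the remaining 6 racks need at least 2 more PDUs (each remaining PDU adds at most 5) — so at least 3 PDUs are needed, and 3 is optimal.

3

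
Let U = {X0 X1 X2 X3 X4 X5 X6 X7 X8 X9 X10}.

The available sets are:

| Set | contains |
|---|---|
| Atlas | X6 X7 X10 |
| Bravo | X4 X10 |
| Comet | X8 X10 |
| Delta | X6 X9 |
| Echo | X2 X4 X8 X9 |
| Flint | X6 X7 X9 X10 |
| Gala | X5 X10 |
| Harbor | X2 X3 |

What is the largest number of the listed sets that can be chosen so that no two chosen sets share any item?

Bravo, Delta, Harbor are pairwise disjoint (Bravo={X4,X10}; Delta={X6,X9}; Harbor={X2,X3}).
Every remaining set overlaps one of these, and no 4 of the listed sets are pairwise disjoint, so 3 is the maximum.

3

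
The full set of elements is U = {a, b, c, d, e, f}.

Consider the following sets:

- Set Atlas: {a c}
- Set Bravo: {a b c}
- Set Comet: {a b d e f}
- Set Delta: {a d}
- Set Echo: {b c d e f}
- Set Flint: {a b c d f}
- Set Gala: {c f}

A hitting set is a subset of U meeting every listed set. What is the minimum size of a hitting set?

The 2 elements {c, d} hit every set.
The sets Delta, Gala are pairwise disjoint, so any hitting set needs a separate element for each — at least 2. Hence 2 is optimal.

2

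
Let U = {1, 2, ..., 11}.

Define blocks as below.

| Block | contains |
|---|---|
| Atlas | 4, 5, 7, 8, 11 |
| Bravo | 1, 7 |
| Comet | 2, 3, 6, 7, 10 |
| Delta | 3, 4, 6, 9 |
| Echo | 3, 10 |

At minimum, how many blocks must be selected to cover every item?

Atlas, Bravo, Comet, and Delta cover everything between them: the union {1, 2, 3, 4, 5, 6, 7, 8, 9, 10, 11} is all of U.
Only Bravo contains 1, so Bravo is forced; the remaining 9 items need at least 3 more blocks (each remaining block adds at most 4) — so at least 4 blocks are needed, and 4 is optimal.

4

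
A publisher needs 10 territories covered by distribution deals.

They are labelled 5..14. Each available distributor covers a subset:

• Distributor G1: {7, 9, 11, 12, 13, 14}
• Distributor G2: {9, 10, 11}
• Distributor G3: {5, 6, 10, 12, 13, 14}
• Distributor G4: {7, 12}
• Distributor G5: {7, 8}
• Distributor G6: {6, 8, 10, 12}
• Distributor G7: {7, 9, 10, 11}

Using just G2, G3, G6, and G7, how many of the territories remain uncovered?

Union of G2, G3, G6, G7 = {5, 6, 7, 8, 9, 10, 11, 12, 13, 14} — that's every territory, so 0 are uncovered.

0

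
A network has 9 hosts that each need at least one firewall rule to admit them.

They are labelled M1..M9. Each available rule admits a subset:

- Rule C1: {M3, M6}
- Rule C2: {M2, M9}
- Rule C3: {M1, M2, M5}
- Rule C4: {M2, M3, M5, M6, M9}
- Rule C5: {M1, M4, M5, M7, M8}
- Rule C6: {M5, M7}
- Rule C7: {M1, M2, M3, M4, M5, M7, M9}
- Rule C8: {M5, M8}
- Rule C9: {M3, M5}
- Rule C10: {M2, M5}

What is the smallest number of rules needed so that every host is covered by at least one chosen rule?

C4 and C5 together: C4 ∪ C5 = {M1, M2, M3, M4, M5, M6, M7, M8, M9} — every host is covered.
No single rule has all 9 hosts (the largest, C7, has 7), so 2 is optimal.

2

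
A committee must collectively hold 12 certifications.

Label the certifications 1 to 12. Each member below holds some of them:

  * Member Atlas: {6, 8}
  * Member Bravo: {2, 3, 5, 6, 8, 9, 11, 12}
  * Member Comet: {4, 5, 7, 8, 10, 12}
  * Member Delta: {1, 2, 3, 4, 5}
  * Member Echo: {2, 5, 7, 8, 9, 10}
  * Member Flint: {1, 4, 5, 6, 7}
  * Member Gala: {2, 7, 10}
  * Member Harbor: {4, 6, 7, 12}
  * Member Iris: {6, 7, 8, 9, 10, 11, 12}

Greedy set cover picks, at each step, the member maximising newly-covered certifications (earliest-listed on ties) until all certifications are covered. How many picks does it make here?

3

Greedy: pick Bravo (covers 8 new) → pick Comet (covers 3 new) → pick Delta (covers 1 new). Total picks: 3.
(The true minimum cover uses only 2 members, so greedy is not optimal here.)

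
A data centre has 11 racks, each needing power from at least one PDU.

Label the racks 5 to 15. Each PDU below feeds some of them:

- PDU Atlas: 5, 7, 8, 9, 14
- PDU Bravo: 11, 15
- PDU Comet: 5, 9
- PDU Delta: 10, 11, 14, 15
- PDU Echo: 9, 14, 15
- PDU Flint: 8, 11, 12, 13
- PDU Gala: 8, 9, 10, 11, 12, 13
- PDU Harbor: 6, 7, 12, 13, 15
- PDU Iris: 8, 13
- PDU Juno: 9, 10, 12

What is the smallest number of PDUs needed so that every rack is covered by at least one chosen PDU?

3

Atlas and Gala and Harbor together: Atlas ∪ Gala ∪ Harbor = {5, 6, 7, 8, 9, 10, 11, 12, 13, 14, 15} — every rack is covered.
Only Harbor contains 6, so Harbor is forced; the remaining 6 racks need at least 2 more PDUs (each remaining PDU adds at most 4) — so at least 3 PDUs are needed, and 3 is optimal.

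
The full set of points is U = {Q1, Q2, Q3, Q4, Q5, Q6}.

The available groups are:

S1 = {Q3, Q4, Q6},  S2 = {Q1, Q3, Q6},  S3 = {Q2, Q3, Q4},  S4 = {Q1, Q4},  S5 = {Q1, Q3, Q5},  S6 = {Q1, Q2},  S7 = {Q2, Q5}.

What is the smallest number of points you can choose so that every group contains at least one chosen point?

H = {Q1, Q2, Q6} meets every group (each contains at least one member of H), and |H| = 3.
No choice of 2 points meets every group, so 3 is the minimum.

3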